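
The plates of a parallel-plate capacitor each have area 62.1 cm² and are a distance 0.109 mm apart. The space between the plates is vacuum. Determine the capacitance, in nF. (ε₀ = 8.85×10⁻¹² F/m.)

C ≈ 0.504 nF

A = 62.1 cm² = 6.21×10⁻³ m².
C = ε₀A/d = 8.85×10⁻¹² × 6.21×10⁻³ / 1.09×10⁻⁴ = 5.04×10⁻¹⁰ F.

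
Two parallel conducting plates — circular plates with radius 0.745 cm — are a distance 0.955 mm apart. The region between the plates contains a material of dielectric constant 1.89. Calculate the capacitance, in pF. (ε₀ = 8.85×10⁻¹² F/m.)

3.05 pF

A = π(0.745 cm)² = 1.74×10⁻⁴ m².
C = κε₀A/d = 1.89 × 8.85×10⁻¹² × 1.74×10⁻⁴ / 9.55×10⁻⁴ = 3.05×10⁻¹² F.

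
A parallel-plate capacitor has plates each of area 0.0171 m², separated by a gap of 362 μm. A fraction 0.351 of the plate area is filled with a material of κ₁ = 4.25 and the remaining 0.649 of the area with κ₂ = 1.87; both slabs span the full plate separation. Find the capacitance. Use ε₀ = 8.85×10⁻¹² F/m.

Side-by-side slabs ⇒ two capacitors in parallel, each spanning the full gap.
C₁ = κ₁ε₀A₁/d = 4.25 × 8.85×10⁻¹² × 6.00×10⁻³ / 3.62×10⁻⁴ = 6.24×10⁻¹⁰ F.
C₂ = κ₂ε₀A₂/d = 1.87 × 8.85×10⁻¹² × 1.11×10⁻² / 3.62×10⁻⁴ = 5.07×10⁻¹⁰ F.
C = C₁ + C₂ = 1.13×10⁻⁹ F.

C ≈ 1.13 nF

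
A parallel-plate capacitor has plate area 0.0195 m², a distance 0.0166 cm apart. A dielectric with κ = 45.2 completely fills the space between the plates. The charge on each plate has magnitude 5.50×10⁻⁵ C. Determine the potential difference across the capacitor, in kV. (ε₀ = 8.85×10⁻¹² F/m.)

1.17 kV

C = κε₀A/d = 45.2 × 8.85×10⁻¹² × 1.95×10⁻² / 1.66×10⁻⁴ = 4.70×10⁻⁸ F.
V = Q/C = 5.50×10⁻⁵ / 4.70×10⁻⁸ = 1.17×10³ V.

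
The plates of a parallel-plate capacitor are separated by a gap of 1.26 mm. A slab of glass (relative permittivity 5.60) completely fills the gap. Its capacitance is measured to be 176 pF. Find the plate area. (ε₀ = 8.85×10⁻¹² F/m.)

44.7 cm²

A = Cd/(κε₀) = 1.76×10⁻¹⁰ × 1.26×10⁻³ / (5.60 × 8.85×10⁻¹²) = 4.47×10⁻³ m².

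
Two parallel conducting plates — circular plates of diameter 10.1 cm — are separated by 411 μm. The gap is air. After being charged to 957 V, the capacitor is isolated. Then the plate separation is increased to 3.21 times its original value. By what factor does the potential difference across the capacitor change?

Isolated ⇒ Q is held fixed.
C₂ = 0.312 C₁ and V = Q/C, so V₂/V₁ = C₁/C₂ = 3.21.

3.21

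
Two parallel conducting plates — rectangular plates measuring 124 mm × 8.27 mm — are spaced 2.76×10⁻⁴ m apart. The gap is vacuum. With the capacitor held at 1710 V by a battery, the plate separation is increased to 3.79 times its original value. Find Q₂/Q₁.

Battery connected ⇒ V is held fixed.
C₂ = 0.264 C₁ and Q = CV, so Q₂/Q₁ = C₂/C₁ = 0.264.

0.264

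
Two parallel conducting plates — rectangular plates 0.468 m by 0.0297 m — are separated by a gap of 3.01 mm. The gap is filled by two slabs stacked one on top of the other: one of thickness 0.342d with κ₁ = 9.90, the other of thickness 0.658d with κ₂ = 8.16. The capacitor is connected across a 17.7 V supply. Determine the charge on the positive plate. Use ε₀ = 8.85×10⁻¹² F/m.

6.28 nC

A = 0.468 × 0.0297 m² = 1.39×10⁻² m².
Stacked slabs ⇒ two capacitors in series, each with the full plate area.
C₁ = κ₁ε₀A/d₁ = 9.90 × 8.85×10⁻¹² × 1.39×10⁻² / 1.03×10⁻³ = 1.18×10⁻⁹ F.
C₂ = κ₂ε₀A/d₂ = 8.16 × 8.85×10⁻¹² × 1.39×10⁻² / 1.98×10⁻³ = 5.07×10⁻¹⁰ F.
C = (1/C₁ + 1/C₂)⁻¹ = 3.55×10⁻¹⁰ F.
Q = CV = 3.55×10⁻¹⁰ × 17.7 = 6.28×10⁻⁹ C.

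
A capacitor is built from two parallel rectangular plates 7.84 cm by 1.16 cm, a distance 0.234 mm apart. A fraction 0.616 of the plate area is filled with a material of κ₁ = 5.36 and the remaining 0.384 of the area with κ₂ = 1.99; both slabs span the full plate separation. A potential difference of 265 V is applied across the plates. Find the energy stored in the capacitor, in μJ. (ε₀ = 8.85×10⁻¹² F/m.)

A = 7.84 × 1.16 cm² = 9.09×10⁻⁴ m².
Side-by-side slabs ⇒ two capacitors in parallel, each spanning the full gap.
C₁ = κ₁ε₀A₁/d = 5.36 × 8.85×10⁻¹² × 5.60×10⁻⁴ / 2.34×10⁻⁴ = 1.14×10⁻¹⁰ F.
C₂ = κ₂ε₀A₂/d = 1.99 × 8.85×10⁻¹² × 3.49×10⁻⁴ / 2.34×10⁻⁴ = 2.63×10⁻¹¹ F.
C = C₁ + C₂ = 1.40×10⁻¹⁰ F.
U = ½CV² = ½ × 1.40×10⁻¹⁰ × (265)² = 4.91×10⁻⁶ J.

4.91 μJ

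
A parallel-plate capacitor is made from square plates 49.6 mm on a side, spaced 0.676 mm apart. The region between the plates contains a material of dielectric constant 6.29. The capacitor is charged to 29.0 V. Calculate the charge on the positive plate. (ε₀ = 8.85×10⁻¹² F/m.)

5.88 nC

A = (49.6 mm)² = 2.46×10⁻³ m².
C = κε₀A/d = 6.29 × 8.85×10⁻¹² × 2.46×10⁻³ / 6.76×10⁻⁴ = 2.03×10⁻¹⁰ F.
Q = CV = 2.03×10⁻¹⁰ × 29.0 = 5.88×10⁻⁹ C.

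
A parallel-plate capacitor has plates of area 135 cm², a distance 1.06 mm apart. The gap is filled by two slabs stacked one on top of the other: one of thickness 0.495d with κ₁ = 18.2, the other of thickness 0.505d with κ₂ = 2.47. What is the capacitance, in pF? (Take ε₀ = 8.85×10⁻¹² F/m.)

A = 135 cm² = 1.35×10⁻² m².
Stacked slabs ⇒ two capacitors in series, each with the full plate area.
C₁ = κ₁ε₀A/d₁ = 18.2 × 8.85×10⁻¹² × 1.35×10⁻² / 5.25×10⁻⁴ = 4.14×10⁻⁹ F.
C₂ = κ₂ε₀A/d₂ = 2.47 × 8.85×10⁻¹² × 1.35×10⁻² / 5.35×10⁻⁴ = 5.51×10⁻¹⁰ F.
C = (1/C₁ + 1/C₂)⁻¹ = 4.87×10⁻¹⁰ F.

487 pF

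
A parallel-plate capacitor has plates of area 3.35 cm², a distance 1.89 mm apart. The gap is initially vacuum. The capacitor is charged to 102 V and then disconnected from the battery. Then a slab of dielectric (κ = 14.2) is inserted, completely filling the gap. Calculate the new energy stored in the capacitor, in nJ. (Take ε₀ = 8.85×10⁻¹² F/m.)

U ≈ 0.575 nJ

A = 3.35 cm² = 3.35×10⁻⁴ m².
Initially C₁ = ε₀A/d = 8.85×10⁻¹² × 3.35×10⁻⁴ / 1.89×10⁻³ = 1.57×10⁻¹² F.
U₁ = 8.16×10⁻⁹ J.
Isolated ⇒ Q is held fixed. C₂ = 14.2 C₁ and U = Q²/(2C), so U₂/U₁ = C₁/C₂ = 0.0704.
U₂ = 0.0704 × 8.16×10⁻⁹ = 5.75×10⁻¹⁰ J.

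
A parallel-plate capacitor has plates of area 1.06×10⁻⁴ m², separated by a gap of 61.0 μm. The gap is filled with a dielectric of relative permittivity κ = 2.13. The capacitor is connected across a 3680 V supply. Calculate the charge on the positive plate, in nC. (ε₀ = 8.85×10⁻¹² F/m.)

Q ≈ 121 nC

C = κε₀A/d = 2.13 × 8.85×10⁻¹² × 1.06×10⁻⁴ / 6.10×10⁻⁵ = 3.28×10⁻¹¹ F.
Q = CV = 3.28×10⁻¹¹ × 3680 = 1.21×10⁻⁷ C.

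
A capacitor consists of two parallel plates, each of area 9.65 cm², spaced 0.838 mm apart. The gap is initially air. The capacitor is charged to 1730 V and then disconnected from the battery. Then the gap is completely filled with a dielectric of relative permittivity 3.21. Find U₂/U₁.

0.312

Isolated ⇒ Q is held fixed.
C₂ = 3.21 C₁ and U = Q²/(2C), so U₂/U₁ = C₁/C₂ = 0.312.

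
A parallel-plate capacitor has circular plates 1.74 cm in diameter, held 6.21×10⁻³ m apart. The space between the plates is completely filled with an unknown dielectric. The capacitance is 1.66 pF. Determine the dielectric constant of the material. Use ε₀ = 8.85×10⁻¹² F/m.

A = π(1.74/2 cm)² = 2.38×10⁻⁴ m².
κ = Cd/(ε₀A) = 1.66×10⁻¹² × 6.21×10⁻³ / (8.85×10⁻¹² × 2.38×10⁻⁴) = 4.90.

4.90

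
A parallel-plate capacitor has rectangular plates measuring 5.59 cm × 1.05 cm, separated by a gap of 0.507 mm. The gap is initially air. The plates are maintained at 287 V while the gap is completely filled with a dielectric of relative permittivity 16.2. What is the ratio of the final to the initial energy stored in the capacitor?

Battery connected ⇒ V is held fixed.
C₂ = 16.2 C₁ and U = ½CV², so U₂/U₁ = C₂/C₁ = 16.2.

16.2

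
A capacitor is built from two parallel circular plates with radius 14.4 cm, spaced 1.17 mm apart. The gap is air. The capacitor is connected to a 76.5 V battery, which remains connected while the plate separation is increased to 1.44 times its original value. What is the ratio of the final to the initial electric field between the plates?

E₂/E₁ ≈ 0.694

Battery connected ⇒ V is held fixed.
E = V/d, so E₂/E₁ = d₁/d₂ = 0.694.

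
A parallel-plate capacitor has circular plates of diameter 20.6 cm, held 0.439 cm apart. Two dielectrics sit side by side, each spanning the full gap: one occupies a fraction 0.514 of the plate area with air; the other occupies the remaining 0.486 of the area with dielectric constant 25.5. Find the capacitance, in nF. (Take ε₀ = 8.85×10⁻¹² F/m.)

A = π(20.6/2 cm)² = 3.33×10⁻² m².
Side-by-side slabs ⇒ two capacitors in parallel, each spanning the full gap.
C₁ = κ₁ε₀A₁/d = 1.00 × 8.85×10⁻¹² × 1.71×10⁻² / 4.39×10⁻³ = 3.45×10⁻¹¹ F.
C₂ = κ₂ε₀A₂/d = 25.5 × 8.85×10⁻¹² × 1.62×10⁻² / 4.39×10⁻³ = 8.33×10⁻¹⁰ F.
C = C₁ + C₂ = 8.67×10⁻¹⁰ F.

C ≈ 0.867 nF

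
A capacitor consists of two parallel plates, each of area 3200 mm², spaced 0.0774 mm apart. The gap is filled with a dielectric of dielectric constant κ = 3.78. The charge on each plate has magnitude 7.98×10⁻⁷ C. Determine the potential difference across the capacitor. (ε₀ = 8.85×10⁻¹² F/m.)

V ≈ 0.577 kV

A = 3200 mm² = 3.20×10⁻³ m².
C = κε₀A/d = 3.78 × 8.85×10⁻¹² × 3.20×10⁻³ / 7.74×10⁻⁵ = 1.38×10⁻⁹ F.
V = Q/C = 7.98×10⁻⁷ / 1.38×10⁻⁹ = 5.77×10² V.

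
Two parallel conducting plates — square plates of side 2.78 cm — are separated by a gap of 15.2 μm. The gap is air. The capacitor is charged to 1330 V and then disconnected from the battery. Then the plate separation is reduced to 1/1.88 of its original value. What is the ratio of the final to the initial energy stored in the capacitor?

0.532

Isolated ⇒ Q is held fixed.
C₂ = 1.88 C₁ and U = Q²/(2C), so U₂/U₁ = C₁/C₂ = 0.532.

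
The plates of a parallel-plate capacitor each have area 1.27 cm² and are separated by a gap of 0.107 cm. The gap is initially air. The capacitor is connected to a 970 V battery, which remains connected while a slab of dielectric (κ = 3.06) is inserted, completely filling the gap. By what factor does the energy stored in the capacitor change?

Battery connected ⇒ V is held fixed.
C₂ = 3.06 C₁ and U = ½CV², so U₂/U₁ = C₂/C₁ = 3.06.

3.06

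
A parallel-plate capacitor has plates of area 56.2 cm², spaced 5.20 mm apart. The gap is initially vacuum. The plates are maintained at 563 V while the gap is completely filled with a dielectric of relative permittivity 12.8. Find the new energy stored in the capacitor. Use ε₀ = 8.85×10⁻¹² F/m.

A = 56.2 cm² = 5.62×10⁻³ m².
Initially C₁ = ε₀A/d = 8.85×10⁻¹² × 5.62×10⁻³ / 5.20×10⁻³ = 9.56×10⁻¹² F.
U₁ = 1.52×10⁻⁶ J.
Battery connected ⇒ V is held fixed. C₂ = 12.8 C₁ and U = ½CV², so U₂/U₁ = C₂/C₁ = 12.8.
U₂ = 12.8 × 1.52×10⁻⁶ = 1.94×10⁻⁵ J.

19.4 μJ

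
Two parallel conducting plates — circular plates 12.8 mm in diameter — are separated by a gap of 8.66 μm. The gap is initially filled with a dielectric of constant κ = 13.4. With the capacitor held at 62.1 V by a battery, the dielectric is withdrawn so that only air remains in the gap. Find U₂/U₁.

Battery connected ⇒ V is held fixed.
C₂ = 0.0746 C₁ and U = ½CV², so U₂/U₁ = C₂/C₁ = 0.0746.

0.0746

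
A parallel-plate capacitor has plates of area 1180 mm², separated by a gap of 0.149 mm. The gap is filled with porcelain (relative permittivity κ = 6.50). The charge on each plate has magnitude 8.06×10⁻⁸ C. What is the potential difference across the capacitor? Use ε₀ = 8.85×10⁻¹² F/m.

V ≈ 177 V

A = 1180 mm² = 1.18×10⁻³ m².
C = κε₀A/d = 6.50 × 8.85×10⁻¹² × 1.18×10⁻³ / 1.49×10⁻⁴ = 4.56×10⁻¹⁰ F.
V = Q/C = 8.06×10⁻⁸ / 4.56×10⁻¹⁰ = 1.77×10² V.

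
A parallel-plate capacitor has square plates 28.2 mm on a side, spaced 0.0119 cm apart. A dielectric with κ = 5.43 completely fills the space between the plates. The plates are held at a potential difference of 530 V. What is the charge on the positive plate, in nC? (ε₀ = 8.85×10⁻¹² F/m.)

A = (28.2 mm)² = 7.95×10⁻⁴ m².
C = κε₀A/d = 5.43 × 8.85×10⁻¹² × 7.95×10⁻⁴ / 1.19×10⁻⁴ = 3.21×10⁻¹⁰ F.
Q = CV = 3.21×10⁻¹⁰ × 530 = 1.70×10⁻⁷ C.

170 nC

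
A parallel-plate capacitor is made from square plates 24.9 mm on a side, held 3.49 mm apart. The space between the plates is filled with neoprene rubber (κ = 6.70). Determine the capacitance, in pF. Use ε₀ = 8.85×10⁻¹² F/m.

A = (24.9 mm)² = 6.20×10⁻⁴ m².
C = κε₀A/d = 6.70 × 8.85×10⁻¹² × 6.20×10⁻⁴ / 3.49×10⁻³ = 1.05×10⁻¹¹ F.

10.5 pF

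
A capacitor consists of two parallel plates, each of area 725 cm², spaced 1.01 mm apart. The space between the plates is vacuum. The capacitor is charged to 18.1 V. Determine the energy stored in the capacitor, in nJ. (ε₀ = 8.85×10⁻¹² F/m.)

U ≈ 104 nJ

A = 725 cm² = 7.25×10⁻² m².
C = ε₀A/d = 8.85×10⁻¹² × 7.25×10⁻² / 1.01×10⁻³ = 6.35×10⁻¹⁰ F.
U = ½CV² = ½ × 6.35×10⁻¹⁰ × (18.1)² = 1.04×10⁻⁷ J.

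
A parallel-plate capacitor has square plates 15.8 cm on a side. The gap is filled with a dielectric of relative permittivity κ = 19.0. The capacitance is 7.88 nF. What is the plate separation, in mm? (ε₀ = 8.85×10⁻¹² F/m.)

A = (15.8 cm)² = 2.50×10⁻² m².
d = κε₀A/C = 19.0 × 8.85×10⁻¹² × 2.50×10⁻² / 7.88×10⁻⁹ = 5.33×10⁻⁴ m.

d ≈ 0.533 mm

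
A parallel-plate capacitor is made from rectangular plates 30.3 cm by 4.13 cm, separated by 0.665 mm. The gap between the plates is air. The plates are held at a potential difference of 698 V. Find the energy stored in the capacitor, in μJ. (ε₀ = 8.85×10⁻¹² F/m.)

40.6 μJ

A = 30.3 × 4.13 cm² = 1.25×10⁻² m².
C = ε₀A/d = 8.85×10⁻¹² × 1.25×10⁻² / 6.65×10⁻⁴ = 1.67×10⁻¹⁰ F.
U = ½CV² = ½ × 1.67×10⁻¹⁰ × (698)² = 4.06×10⁻⁵ J.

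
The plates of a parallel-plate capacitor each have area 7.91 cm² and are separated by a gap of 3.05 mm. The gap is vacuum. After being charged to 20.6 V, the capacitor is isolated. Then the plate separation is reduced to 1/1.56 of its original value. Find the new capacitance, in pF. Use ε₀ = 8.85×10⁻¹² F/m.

3.58 pF

A = 7.91 cm² = 7.91×10⁻⁴ m².
Initially C₁ = ε₀A/d = 8.85×10⁻¹² × 7.91×10⁻⁴ / 3.05×10⁻³ = 2.30×10⁻¹² F.
C = ε₀A/d scales as 1/d, so C₂/C₁ = d₁/d₂ = 1.56.
C₂ = 1.56 × 2.30×10⁻¹² = 3.58×10⁻¹² F.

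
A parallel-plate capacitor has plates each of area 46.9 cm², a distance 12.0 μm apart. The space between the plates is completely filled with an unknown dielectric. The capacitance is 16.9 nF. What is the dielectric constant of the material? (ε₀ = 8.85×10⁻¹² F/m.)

A = 46.9 cm² = 4.69×10⁻³ m².
κ = Cd/(ε₀A) = 1.69×10⁻⁸ × 1.20×10⁻⁵ / (8.85×10⁻¹² × 4.69×10⁻³) = 4.89.

4.89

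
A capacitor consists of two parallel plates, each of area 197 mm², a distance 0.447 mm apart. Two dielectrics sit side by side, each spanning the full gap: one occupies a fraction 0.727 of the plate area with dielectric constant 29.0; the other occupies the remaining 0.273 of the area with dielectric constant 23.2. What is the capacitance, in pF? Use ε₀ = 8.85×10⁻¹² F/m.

A = 197 mm² = 1.97×10⁻⁴ m².
Side-by-side slabs ⇒ two capacitors in parallel, each spanning the full gap.
C₁ = κ₁ε₀A₁/d = 29.0 × 8.85×10⁻¹² × 1.43×10⁻⁴ / 4.47×10⁻⁴ = 8.22×10⁻¹¹ F.
C₂ = κ₂ε₀A₂/d = 23.2 × 8.85×10⁻¹² × 5.38×10⁻⁵ / 4.47×10⁻⁴ = 2.47×10⁻¹¹ F.
C = C₁ + C₂ = 1.07×10⁻¹⁰ F.

C ≈ 107 pF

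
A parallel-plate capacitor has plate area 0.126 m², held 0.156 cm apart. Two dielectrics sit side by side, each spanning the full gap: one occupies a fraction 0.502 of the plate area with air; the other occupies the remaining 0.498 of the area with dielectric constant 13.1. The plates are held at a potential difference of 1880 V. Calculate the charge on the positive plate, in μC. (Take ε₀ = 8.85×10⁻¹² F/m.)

Side-by-side slabs ⇒ two capacitors in parallel, each spanning the full gap.
C₁ = κ₁ε₀A₁/d = 1.00 × 8.85×10⁻¹² × 6.33×10⁻² / 1.56×10⁻³ = 3.59×10⁻¹⁰ F.
C₂ = κ₂ε₀A₂/d = 13.1 × 8.85×10⁻¹² × 6.27×10⁻² / 1.56×10⁻³ = 4.66×10⁻⁹ F.
C = C₁ + C₂ = 5.02×10⁻⁹ F.
Q = CV = 5.02×10⁻⁹ × 1880 = 9.44×10⁻⁶ C.

9.44 μC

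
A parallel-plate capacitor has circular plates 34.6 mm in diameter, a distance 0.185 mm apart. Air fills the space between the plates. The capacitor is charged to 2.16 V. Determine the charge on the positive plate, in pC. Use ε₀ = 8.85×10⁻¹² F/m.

Q ≈ 97.2 pC

A = π(34.6/2 mm)² = 9.40×10⁻⁴ m².
C = ε₀A/d = 8.85×10⁻¹² × 9.40×10⁻⁴ / 1.85×10⁻⁴ = 4.50×10⁻¹¹ F.
Q = CV = 4.50×10⁻¹¹ × 2.16 = 9.72×10⁻¹¹ C.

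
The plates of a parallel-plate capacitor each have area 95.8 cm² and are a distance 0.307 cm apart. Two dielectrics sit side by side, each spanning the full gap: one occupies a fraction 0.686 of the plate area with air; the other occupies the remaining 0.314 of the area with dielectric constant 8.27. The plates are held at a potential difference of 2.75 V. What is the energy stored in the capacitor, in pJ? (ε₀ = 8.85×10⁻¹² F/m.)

A = 95.8 cm² = 9.58×10⁻³ m².
Side-by-side slabs ⇒ two capacitors in parallel, each spanning the full gap.
C₁ = κ₁ε₀A₁/d = 1.00 × 8.85×10⁻¹² × 6.57×10⁻³ / 3.07×10⁻³ = 1.89×10⁻¹¹ F.
C₂ = κ₂ε₀A₂/d = 8.27 × 8.85×10⁻¹² × 3.01×10⁻³ / 3.07×10⁻³ = 7.17×10⁻¹¹ F.
C = C₁ + C₂ = 9.07×10⁻¹¹ F.
U = ½CV² = ½ × 9.07×10⁻¹¹ × (2.75)² = 3.43×10⁻¹⁰ J.

343 pJ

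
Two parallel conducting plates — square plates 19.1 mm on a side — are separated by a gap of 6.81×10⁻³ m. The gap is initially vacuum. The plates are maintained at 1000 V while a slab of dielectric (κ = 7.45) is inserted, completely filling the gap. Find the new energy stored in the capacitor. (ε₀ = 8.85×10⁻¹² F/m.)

A = (19.1 mm)² = 3.65×10⁻⁴ m².
Initially C₁ = ε₀A/d = 8.85×10⁻¹² × 3.65×10⁻⁴ / 6.81×10⁻³ = 4.74×10⁻¹³ F.
U₁ = 2.37×10⁻⁷ J.
Battery connected ⇒ V is held fixed. C₂ = 7.45 C₁ and U = ½CV², so U₂/U₁ = C₂/C₁ = 7.45.
U₂ = 7.45 × 2.37×10⁻⁷ = 1.77×10⁻⁶ J.

1.77 μJ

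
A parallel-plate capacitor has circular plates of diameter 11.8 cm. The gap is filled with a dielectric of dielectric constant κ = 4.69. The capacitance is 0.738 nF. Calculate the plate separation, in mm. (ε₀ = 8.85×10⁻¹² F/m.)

0.615 mm

A = π(11.8/2 cm)² = 1.09×10⁻² m².
d = κε₀A/C = 4.69 × 8.85×10⁻¹² × 1.09×10⁻² / 7.38×10⁻¹⁰ = 6.15×10⁻⁴ m.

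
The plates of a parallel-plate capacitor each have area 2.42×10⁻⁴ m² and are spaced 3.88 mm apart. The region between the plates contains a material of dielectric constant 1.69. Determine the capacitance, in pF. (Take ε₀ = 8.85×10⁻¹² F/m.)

C = κε₀A/d = 1.69 × 8.85×10⁻¹² × 2.42×10⁻⁴ / 3.88×10⁻³ = 9.33×10⁻¹³ F.

C ≈ 0.933 pF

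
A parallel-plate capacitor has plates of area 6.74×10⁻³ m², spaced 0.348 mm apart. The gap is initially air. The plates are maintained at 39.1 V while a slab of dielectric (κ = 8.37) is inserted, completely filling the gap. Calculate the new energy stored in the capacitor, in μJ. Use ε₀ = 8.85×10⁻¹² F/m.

U ≈ 1.10 μJ

Initially C₁ = ε₀A/d = 8.85×10⁻¹² × 6.74×10⁻³ / 3.48×10⁻⁴ = 1.71×10⁻¹⁰ F.
U₁ = 1.31×10⁻⁷ J.
Battery connected ⇒ V is held fixed. C₂ = 8.37 C₁ and U = ½CV², so U₂/U₁ = C₂/C₁ = 8.37.
U₂ = 8.37 × 1.31×10⁻⁷ = 1.10×10⁻⁶ J.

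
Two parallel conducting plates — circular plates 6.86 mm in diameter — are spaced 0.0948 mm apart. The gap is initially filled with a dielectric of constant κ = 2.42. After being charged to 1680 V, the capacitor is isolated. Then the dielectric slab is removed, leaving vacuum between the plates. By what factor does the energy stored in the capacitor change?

Isolated ⇒ Q is held fixed.
C₂ = 0.413 C₁ and U = Q²/(2C), so U₂/U₁ = C₁/C₂ = 2.42.

2.42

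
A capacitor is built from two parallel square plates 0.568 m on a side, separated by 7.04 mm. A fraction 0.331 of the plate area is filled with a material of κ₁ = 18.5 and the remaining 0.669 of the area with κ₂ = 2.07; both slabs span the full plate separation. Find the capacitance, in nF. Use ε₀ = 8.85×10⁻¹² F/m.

C ≈ 3.05 nF

A = (0.568 m)² = 0.323 m².
Side-by-side slabs ⇒ two capacitors in parallel, each spanning the full gap.
C₁ = κ₁ε₀A₁/d = 18.5 × 8.85×10⁻¹² × 0.107 / 7.04×10⁻³ = 2.48×10⁻⁹ F.
C₂ = κ₂ε₀A₂/d = 2.07 × 8.85×10⁻¹² × 0.216 / 7.04×10⁻³ = 5.62×10⁻¹⁰ F.
C = C₁ + C₂ = 3.05×10⁻⁹ F.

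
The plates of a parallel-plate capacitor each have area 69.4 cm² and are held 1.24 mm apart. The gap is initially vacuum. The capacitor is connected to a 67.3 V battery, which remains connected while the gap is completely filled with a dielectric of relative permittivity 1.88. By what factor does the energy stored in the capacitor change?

1.88

Battery connected ⇒ V is held fixed.
C₂ = 1.88 C₁ and U = ½CV², so U₂/U₁ = C₂/C₁ = 1.88.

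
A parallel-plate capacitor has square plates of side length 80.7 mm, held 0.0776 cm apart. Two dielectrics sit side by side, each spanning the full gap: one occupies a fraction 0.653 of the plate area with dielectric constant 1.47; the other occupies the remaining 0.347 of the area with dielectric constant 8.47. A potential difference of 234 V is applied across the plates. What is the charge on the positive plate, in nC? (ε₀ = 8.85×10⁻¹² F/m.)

Q ≈ 67.8 nC

A = (80.7 mm)² = 6.51×10⁻³ m².
Side-by-side slabs ⇒ two capacitors in parallel, each spanning the full gap.
C₁ = κ₁ε₀A₁/d = 1.47 × 8.85×10⁻¹² × 4.25×10⁻³ / 7.76×10⁻⁴ = 7.13×10⁻¹¹ F.
C₂ = κ₂ε₀A₂/d = 8.47 × 8.85×10⁻¹² × 2.26×10⁻³ / 7.76×10⁻⁴ = 2.18×10⁻¹⁰ F.
C = C₁ + C₂ = 2.90×10⁻¹⁰ F.
Q = CV = 2.90×10⁻¹⁰ × 234 = 6.78×10⁻⁸ C.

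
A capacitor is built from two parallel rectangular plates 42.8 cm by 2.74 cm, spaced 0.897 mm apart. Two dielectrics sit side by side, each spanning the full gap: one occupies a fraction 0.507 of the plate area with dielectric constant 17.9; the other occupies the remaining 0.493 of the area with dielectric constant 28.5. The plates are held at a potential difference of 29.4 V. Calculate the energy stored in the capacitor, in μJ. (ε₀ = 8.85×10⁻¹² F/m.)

A = 42.8 × 2.74 cm² = 1.17×10⁻² m².
Side-by-side slabs ⇒ two capacitors in parallel, each spanning the full gap.
C₁ = κ₁ε₀A₁/d = 17.9 × 8.85×10⁻¹² × 5.95×10⁻³ / 8.97×10⁻⁴ = 1.05×10⁻⁹ F.
C₂ = κ₂ε₀A₂/d = 28.5 × 8.85×10⁻¹² × 5.78×10⁻³ / 8.97×10⁻⁴ = 1.63×10⁻⁹ F.
C = C₁ + C₂ = 2.68×10⁻⁹ F.
U = ½CV² = ½ × 2.68×10⁻⁹ × (29.4)² = 1.16×10⁻⁶ J.

1.16 μJ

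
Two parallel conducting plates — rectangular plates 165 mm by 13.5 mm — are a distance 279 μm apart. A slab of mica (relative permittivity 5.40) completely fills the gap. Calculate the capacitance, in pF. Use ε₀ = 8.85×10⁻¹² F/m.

A = 165 × 13.5 mm² = 2.23×10⁻³ m².
C = κε₀A/d = 5.40 × 8.85×10⁻¹² × 2.23×10⁻³ / 2.79×10⁻⁴ = 3.82×10⁻¹⁰ F.

382 pF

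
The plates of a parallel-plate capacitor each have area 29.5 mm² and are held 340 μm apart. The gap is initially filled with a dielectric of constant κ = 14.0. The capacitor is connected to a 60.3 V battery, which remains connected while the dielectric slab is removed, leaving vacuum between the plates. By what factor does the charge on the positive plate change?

Q₂/Q₁ ≈ 0.0714

Battery connected ⇒ V is held fixed.
C₂ = 0.0714 C₁ and Q = CV, so Q₂/Q₁ = C₂/C₁ = 0.0714.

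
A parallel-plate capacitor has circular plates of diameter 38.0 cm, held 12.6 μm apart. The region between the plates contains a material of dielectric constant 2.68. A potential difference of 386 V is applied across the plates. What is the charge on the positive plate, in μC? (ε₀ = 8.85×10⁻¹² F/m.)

Q ≈ 82.4 μC

A = π(38.0/2 cm)² = 0.113 m².
C = κε₀A/d = 2.68 × 8.85×10⁻¹² × 0.113 / 1.26×10⁻⁵ = 2.13×10⁻⁷ F.
Q = CV = 2.13×10⁻⁷ × 386 = 8.24×10⁻⁵ C.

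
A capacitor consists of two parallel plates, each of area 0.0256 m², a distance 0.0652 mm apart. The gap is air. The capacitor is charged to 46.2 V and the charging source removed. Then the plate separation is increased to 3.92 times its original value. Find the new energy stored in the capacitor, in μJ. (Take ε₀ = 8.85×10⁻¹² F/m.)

U ≈ 14.5 μJ

Initially C₁ = ε₀A/d = 8.85×10⁻¹² × 2.56×10⁻² / 6.52×10⁻⁵ = 3.47×10⁻⁹ F.
U₁ = 3.71×10⁻⁶ J.
Isolated ⇒ Q is held fixed. C₂ = 0.255 C₁ and U = Q²/(2C), so U₂/U₁ = C₁/C₂ = 3.92.
U₂ = 3.92 × 3.71×10⁻⁶ = 1.45×10⁻⁵ J.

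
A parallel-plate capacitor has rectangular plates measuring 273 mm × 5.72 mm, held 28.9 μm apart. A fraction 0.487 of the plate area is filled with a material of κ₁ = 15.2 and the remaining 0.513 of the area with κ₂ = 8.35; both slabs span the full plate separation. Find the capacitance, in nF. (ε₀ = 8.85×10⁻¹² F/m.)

5.59 nF

A = 273 × 5.72 mm² = 1.56×10⁻³ m².
Side-by-side slabs ⇒ two capacitors in parallel, each spanning the full gap.
C₁ = κ₁ε₀A₁/d = 15.2 × 8.85×10⁻¹² × 7.60×10⁻⁴ / 2.89×10⁻⁵ = 3.54×10⁻⁹ F.
C₂ = κ₂ε₀A₂/d = 8.35 × 8.85×10⁻¹² × 8.01×10⁻⁴ / 2.89×10⁻⁵ = 2.05×10⁻⁹ F.
C = C₁ + C₂ = 5.59×10⁻⁹ F.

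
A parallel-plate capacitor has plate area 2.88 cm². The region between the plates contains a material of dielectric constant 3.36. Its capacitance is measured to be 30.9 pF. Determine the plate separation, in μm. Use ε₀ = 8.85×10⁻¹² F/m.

d ≈ 277 μm

A = 2.88 cm² = 2.88×10⁻⁴ m².
d = κε₀A/C = 3.36 × 8.85×10⁻¹² × 2.88×10⁻⁴ / 3.09×10⁻¹¹ = 2.77×10⁻⁴ m.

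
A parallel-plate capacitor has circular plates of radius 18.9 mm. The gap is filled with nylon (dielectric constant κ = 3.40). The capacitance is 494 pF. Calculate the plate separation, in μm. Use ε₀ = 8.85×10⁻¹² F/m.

d ≈ 68.4 μm

A = π(18.9 mm)² = 1.12×10⁻³ m².
d = κε₀A/C = 3.40 × 8.85×10⁻¹² × 1.12×10⁻³ / 4.94×10⁻¹⁰ = 6.84×10⁻⁵ m.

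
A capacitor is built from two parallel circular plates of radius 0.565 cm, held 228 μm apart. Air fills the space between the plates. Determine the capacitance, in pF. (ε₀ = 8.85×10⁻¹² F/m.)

A = π(0.565 cm)² = 1.00×10⁻⁴ m².
C = ε₀A/d = 8.85×10⁻¹² × 1.00×10⁻⁴ / 2.28×10⁻⁴ = 3.89×10⁻¹² F.

C ≈ 3.89 pF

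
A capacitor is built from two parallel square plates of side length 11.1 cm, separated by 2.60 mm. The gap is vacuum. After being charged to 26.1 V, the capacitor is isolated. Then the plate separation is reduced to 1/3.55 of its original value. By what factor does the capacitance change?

3.55

C = ε₀A/d scales as 1/d, so C₂/C₁ = d₁/d₂ = 3.55.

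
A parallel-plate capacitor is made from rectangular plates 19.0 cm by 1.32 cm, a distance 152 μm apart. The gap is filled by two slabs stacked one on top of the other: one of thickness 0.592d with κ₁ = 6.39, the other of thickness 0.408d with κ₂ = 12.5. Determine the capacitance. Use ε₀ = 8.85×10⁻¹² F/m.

A = 19.0 × 1.32 cm² = 2.51×10⁻³ m².
Stacked slabs ⇒ two capacitors in series, each with the full plate area.
C₁ = κ₁ε₀A/d₁ = 6.39 × 8.85×10⁻¹² × 2.51×10⁻³ / 9.00×10⁻⁵ = 1.58×10⁻⁹ F.
C₂ = κ₂ε₀A/d₂ = 12.5 × 8.85×10⁻¹² × 2.51×10⁻³ / 6.20×10⁻⁵ = 4.47×10⁻⁹ F.
C = (1/C₁ + 1/C₂)⁻¹ = 1.17×10⁻⁹ F.

1.17 nF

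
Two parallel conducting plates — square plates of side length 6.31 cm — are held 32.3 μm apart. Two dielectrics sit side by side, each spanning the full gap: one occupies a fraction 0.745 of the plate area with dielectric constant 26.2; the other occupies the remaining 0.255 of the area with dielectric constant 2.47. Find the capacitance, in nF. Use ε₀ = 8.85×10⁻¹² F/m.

22.0 nF

A = (6.31 cm)² = 3.98×10⁻³ m².
Side-by-side slabs ⇒ two capacitors in parallel, each spanning the full gap.
C₁ = κ₁ε₀A₁/d = 26.2 × 8.85×10⁻¹² × 2.97×10⁻³ / 3.23×10⁻⁵ = 2.13×10⁻⁸ F.
C₂ = κ₂ε₀A₂/d = 2.47 × 8.85×10⁻¹² × 1.02×10⁻³ / 3.23×10⁻⁵ = 6.87×10⁻¹⁰ F.
C = C₁ + C₂ = 2.20×10⁻⁸ F.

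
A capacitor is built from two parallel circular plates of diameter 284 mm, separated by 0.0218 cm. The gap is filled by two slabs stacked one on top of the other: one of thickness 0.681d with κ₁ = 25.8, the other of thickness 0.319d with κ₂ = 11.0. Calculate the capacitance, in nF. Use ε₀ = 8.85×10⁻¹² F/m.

C ≈ 46.4 nF

A = π(284/2 mm)² = 6.33×10⁻² m².
Stacked slabs ⇒ two capacitors in series, each with the full plate area.
C₁ = κ₁ε₀A/d₁ = 25.8 × 8.85×10⁻¹² × 6.33×10⁻² / 1.48×10⁻⁴ = 9.74×10⁻⁸ F.
C₂ = κ₂ε₀A/d₂ = 11.0 × 8.85×10⁻¹² × 6.33×10⁻² / 6.95×10⁻⁵ = 8.87×10⁻⁸ F.
C = (1/C₁ + 1/C₂)⁻¹ = 4.64×10⁻⁸ F.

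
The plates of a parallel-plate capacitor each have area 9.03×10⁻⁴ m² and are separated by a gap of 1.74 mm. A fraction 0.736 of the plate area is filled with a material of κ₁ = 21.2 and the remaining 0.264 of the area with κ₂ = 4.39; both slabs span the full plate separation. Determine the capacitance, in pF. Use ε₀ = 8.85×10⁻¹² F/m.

Side-by-side slabs ⇒ two capacitors in parallel, each spanning the full gap.
C₁ = κ₁ε₀A₁/d = 21.2 × 8.85×10⁻¹² × 6.65×10⁻⁴ / 1.74×10⁻³ = 7.17×10⁻¹¹ F.
C₂ = κ₂ε₀A₂/d = 4.39 × 8.85×10⁻¹² × 2.38×10⁻⁴ / 1.74×10⁻³ = 5.32×10⁻¹² F.
C = C₁ + C₂ = 7.70×10⁻¹¹ F.

77.0 pF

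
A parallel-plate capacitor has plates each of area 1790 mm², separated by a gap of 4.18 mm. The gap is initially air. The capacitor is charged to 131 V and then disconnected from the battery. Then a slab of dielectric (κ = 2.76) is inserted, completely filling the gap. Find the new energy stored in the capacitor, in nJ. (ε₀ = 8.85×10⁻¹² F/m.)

A = 1790 mm² = 1.79×10⁻³ m².
Initially C₁ = ε₀A/d = 8.85×10⁻¹² × 1.79×10⁻³ / 4.18×10⁻³ = 3.79×10⁻¹² F.
U₁ = 3.25×10⁻⁸ J.
Isolated ⇒ Q is held fixed. C₂ = 2.76 C₁ and U = Q²/(2C), so U₂/U₁ = C₁/C₂ = 0.362.
U₂ = 0.362 × 3.25×10⁻⁸ = 1.18×10⁻⁸ J.

U ≈ 11.8 nJ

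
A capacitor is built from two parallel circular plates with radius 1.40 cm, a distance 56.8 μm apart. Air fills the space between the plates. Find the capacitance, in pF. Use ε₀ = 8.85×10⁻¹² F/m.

C ≈ 95.9 pF

A = π(1.40 cm)² = 6.16×10⁻⁴ m².
C = ε₀A/d = 8.85×10⁻¹² × 6.16×10⁻⁴ / 5.68×10⁻⁵ = 9.59×10⁻¹¹ F.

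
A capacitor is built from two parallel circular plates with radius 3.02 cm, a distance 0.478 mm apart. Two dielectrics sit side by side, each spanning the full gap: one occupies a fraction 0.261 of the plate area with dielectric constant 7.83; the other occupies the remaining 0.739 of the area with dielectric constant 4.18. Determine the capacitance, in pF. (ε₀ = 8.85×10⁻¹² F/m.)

A = π(3.02 cm)² = 2.87×10⁻³ m².
Side-by-side slabs ⇒ two capacitors in parallel, each spanning the full gap.
C₁ = κ₁ε₀A₁/d = 7.83 × 8.85×10⁻¹² × 7.48×10⁻⁴ / 4.78×10⁻⁴ = 1.08×10⁻¹⁰ F.
C₂ = κ₂ε₀A₂/d = 4.18 × 8.85×10⁻¹² × 2.12×10⁻³ / 4.78×10⁻⁴ = 1.64×10⁻¹⁰ F.
C = C₁ + C₂ = 2.72×10⁻¹⁰ F.

272 pF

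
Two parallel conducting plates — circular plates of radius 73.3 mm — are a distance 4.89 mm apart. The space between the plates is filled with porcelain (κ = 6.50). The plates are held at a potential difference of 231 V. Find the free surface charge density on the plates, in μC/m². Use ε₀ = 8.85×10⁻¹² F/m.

A = π(73.3 mm)² = 1.69×10⁻² m².
C = κε₀A/d = 6.50 × 8.85×10⁻¹² × 1.69×10⁻² / 4.89×10⁻³ = 1.99×10⁻¹⁰ F.
σ = Q/A = CV/A = 1.99×10⁻¹⁰ × 231 / 1.69×10⁻² = 2.72×10⁻⁶ C/m².

σ ≈ 2.72 μC/m²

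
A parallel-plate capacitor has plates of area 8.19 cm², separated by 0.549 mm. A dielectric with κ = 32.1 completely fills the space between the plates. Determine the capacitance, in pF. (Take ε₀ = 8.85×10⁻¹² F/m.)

A = 8.19 cm² = 8.19×10⁻⁴ m².
C = κε₀A/d = 32.1 × 8.85×10⁻¹² × 8.19×10⁻⁴ / 5.49×10⁻⁴ = 4.24×10⁻¹⁰ F.

C ≈ 424 pF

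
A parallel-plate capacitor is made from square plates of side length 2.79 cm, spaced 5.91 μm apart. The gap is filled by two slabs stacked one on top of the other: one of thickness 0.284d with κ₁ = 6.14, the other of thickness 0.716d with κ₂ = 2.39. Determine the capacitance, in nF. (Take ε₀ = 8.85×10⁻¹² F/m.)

C ≈ 3.37 nF

A = (2.79 cm)² = 7.78×10⁻⁴ m².
Stacked slabs ⇒ two capacitors in series, each with the full plate area.
C₁ = κ₁ε₀A/d₁ = 6.14 × 8.85×10⁻¹² × 7.78×10⁻⁴ / 1.68×10⁻⁶ = 2.52×10⁻⁸ F.
C₂ = κ₂ε₀A/d₂ = 2.39 × 8.85×10⁻¹² × 7.78×10⁻⁴ / 4.23×10⁻⁶ = 3.89×10⁻⁹ F.
C = (1/C₁ + 1/C₂)⁻¹ = 3.37×10⁻⁹ F.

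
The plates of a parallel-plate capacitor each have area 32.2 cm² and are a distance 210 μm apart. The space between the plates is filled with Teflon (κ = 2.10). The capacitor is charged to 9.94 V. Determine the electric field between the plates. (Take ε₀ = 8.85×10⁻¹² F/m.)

E = V/d = 9.94 / 2.10×10⁻⁴ = 4.73×10⁴ V/m.

E ≈ 47.3 kV/m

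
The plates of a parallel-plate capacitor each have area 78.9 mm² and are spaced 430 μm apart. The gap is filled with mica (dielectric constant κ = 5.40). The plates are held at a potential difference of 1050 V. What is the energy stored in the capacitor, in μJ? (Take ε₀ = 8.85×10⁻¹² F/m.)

U ≈ 4.83 μJ

A = 78.9 mm² = 7.89×10⁻⁵ m².
C = κε₀A/d = 5.40 × 8.85×10⁻¹² × 7.89×10⁻⁵ / 4.30×10⁻⁴ = 8.77×10⁻¹² F.
U = ½CV² = ½ × 8.77×10⁻¹² × (1050)² = 4.83×10⁻⁶ J.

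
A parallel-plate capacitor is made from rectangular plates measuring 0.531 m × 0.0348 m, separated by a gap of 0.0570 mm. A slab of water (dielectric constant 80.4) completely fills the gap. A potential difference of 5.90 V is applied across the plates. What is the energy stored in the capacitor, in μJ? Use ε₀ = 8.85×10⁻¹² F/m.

A = 0.531 × 0.0348 m² = 1.85×10⁻² m².
C = κε₀A/d = 80.4 × 8.85×10⁻¹² × 1.85×10⁻² / 5.70×10⁻⁵ = 2.31×10⁻⁷ F.
U = ½CV² = ½ × 2.31×10⁻⁷ × (5.90)² = 4.01×10⁻⁶ J.

U ≈ 4.01 μJ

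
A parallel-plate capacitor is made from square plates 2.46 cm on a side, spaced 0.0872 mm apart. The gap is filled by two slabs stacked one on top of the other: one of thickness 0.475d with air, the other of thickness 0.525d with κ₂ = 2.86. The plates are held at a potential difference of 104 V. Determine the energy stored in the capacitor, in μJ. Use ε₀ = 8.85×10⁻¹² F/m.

A = (2.46 cm)² = 6.05×10⁻⁴ m².
Stacked slabs ⇒ two capacitors in series, each with the full plate area.
C₁ = κ₁ε₀A/d₁ = 1.00 × 8.85×10⁻¹² × 6.05×10⁻⁴ / 4.14×10⁻⁵ = 1.29×10⁻¹⁰ F.
C₂ = κ₂ε₀A/d₂ = 2.86 × 8.85×10⁻¹² × 6.05×10⁻⁴ / 4.58×10⁻⁵ = 3.35×10⁻¹⁰ F.
C = (1/C₁ + 1/C₂)⁻¹ = 9.33×10⁻¹¹ F.
U = ½CV² = ½ × 9.33×10⁻¹¹ × (104)² = 5.04×10⁻⁷ J.

U ≈ 0.504 μJ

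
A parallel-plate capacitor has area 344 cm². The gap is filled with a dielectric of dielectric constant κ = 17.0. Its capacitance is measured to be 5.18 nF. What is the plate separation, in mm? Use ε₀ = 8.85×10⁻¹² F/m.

A = 344 cm² = 3.44×10⁻² m².
d = κε₀A/C = 17.0 × 8.85×10⁻¹² × 3.44×10⁻² / 5.18×10⁻⁹ = 9.99×10⁻⁴ m.

0.999 mm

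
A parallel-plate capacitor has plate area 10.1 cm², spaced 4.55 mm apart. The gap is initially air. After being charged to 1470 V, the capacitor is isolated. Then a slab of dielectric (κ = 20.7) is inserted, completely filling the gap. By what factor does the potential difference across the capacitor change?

V₂/V₁ ≈ 0.0483

Isolated ⇒ Q is held fixed.
C₂ = 20.7 C₁ and V = Q/C, so V₂/V₁ = C₁/C₂ = 0.0483.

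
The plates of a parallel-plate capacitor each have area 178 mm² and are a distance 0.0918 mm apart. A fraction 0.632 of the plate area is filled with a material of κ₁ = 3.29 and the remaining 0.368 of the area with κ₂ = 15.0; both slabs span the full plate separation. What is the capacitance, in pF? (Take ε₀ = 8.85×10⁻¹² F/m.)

A = 178 mm² = 1.78×10⁻⁴ m².
Side-by-side slabs ⇒ two capacitors in parallel, each spanning the full gap.
C₁ = κ₁ε₀A₁/d = 3.29 × 8.85×10⁻¹² × 1.12×10⁻⁴ / 9.18×10⁻⁵ = 3.57×10⁻¹¹ F.
C₂ = κ₂ε₀A₂/d = 15.0 × 8.85×10⁻¹² × 6.55×10⁻⁵ / 9.18×10⁻⁵ = 9.47×10⁻¹¹ F.
C = C₁ + C₂ = 1.30×10⁻¹⁰ F.

C ≈ 130 pF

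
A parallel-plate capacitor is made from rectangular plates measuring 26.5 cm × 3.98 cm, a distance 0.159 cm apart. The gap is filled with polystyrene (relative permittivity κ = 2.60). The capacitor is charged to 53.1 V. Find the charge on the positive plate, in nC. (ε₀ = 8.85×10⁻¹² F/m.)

A = 26.5 × 3.98 cm² = 1.05×10⁻² m².
C = κε₀A/d = 2.60 × 8.85×10⁻¹² × 1.05×10⁻² / 1.59×10⁻³ = 1.53×10⁻¹⁰ F.
Q = CV = 1.53×10⁻¹⁰ × 53.1 = 8.10×10⁻⁹ C.

8.10 nC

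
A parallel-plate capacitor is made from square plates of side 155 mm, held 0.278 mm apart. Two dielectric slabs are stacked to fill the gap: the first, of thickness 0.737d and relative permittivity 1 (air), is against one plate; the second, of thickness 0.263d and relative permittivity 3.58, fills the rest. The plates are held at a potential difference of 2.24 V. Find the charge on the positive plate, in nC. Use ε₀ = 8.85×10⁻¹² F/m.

A = (155 mm)² = 2.40×10⁻² m².
Stacked slabs ⇒ two capacitors in series, each with the full plate area.
C₁ = κ₁ε₀A/d₁ = 1.00 × 8.85×10⁻¹² × 2.40×10⁻² / 2.05×10⁻⁴ = 1.04×10⁻⁹ F.
C₂ = κ₂ε₀A/d₂ = 3.58 × 8.85×10⁻¹² × 2.40×10⁻² / 7.31×10⁻⁵ = 1.04×10⁻⁸ F.
C = (1/C₁ + 1/C₂)⁻¹ = 9.44×10⁻¹⁰ F.
Q = CV = 9.44×10⁻¹⁰ × 2.24 = 2.11×10⁻⁹ C.

Q ≈ 2.11 nC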